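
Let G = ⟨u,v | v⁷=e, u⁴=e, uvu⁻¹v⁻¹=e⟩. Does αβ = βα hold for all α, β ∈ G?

Each pair of generators commutes: u·v = uv = v·u. Since the generators pairwise commute, every element of G commutes with every other, so G is abelian.

Answer: Yes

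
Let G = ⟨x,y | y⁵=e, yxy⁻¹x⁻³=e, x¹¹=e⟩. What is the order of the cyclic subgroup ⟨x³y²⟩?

|⟨x³y²⟩| equals the order of x³y². Compute successive powers until reaching e:
  (x³y²)¹ = x³y², (x³y²)² = x⁸y⁴, (x³y²)³ = x⁹y, (x³y²)⁴ = x⁷y³, (x³y²)⁵ = e.
The smallest positive k with (x³y²)ᵏ = e is 5, so |⟨x³y²⟩| = 5.

Answer: 5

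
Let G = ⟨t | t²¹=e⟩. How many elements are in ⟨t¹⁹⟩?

|⟨t¹⁹⟩| equals the order of t¹⁹. Compute successive powers until reaching e:
  (t¹⁹)¹ = t¹⁹, (t¹⁹)² = t¹⁷, (t¹⁹)³ = t¹⁵, (t¹⁹)⁴ = t¹³, (t¹⁹)⁵ = t¹¹, (t¹⁹)⁶ = t⁹, (t¹⁹)⁷ = t⁷, (t¹⁹)⁸ = t⁵, (t¹⁹)⁹ = t³, (t¹⁹)¹⁰ = t, (t¹⁹)¹¹ = t²⁰, (t¹⁹)¹² = t¹⁸, (t¹⁹)¹³ = t¹⁶, (t¹⁹)¹⁴ = t¹⁴, (t¹⁹)¹⁵ = t¹², (t¹⁹)¹⁶ = t¹⁰, (t¹⁹)¹⁷ = t⁸, (t¹⁹)¹⁸ = t⁶, (t¹⁹)¹⁹ = t⁴, (t¹⁹)²⁰ = t², (t¹⁹)²¹ = e.
The smallest positive k with (t¹⁹)ᵏ = e is 21, so |⟨t¹⁹⟩| = 21.

Answer: 21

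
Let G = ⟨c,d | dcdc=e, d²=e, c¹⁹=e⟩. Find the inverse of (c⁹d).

The order of (c⁹d) is 2 (smallest k with (c⁹d)ᵏ = e), so (c⁹d)⁻¹ = (c⁹d)¹ = c⁹d.
Check: (c⁹d) · (c⁹d) → (c⁹d) · c⁹ = d;   d · d = e, giving e as required.

Answer: c⁹d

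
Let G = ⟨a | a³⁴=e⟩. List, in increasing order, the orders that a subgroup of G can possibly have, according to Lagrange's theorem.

|G| = 34 = 2 · 17. By Lagrange's theorem the order of any subgroup divides 34; the divisors of 34 are 1, 2, 17, 34.

Answer: 1, 2, 17, 34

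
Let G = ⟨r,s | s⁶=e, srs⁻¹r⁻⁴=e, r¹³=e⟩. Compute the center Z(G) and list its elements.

An element z ∈ Z(G) iff z commutes with every generator.
For example e is central: e·r = r = r·e; e·s = s = s·e.
Whereas r ∉ Z(G) since r·s = rs ≠ r⁴s = s·r.
Checking each of the 78 elements this way gives Z(G) = {e}, of order 1.

Answer: {e}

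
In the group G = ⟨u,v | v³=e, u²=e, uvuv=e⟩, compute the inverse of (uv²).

The order of (uv²) is 2 (smallest k with (uv²)ᵏ = e), so (uv²)⁻¹ = (uv²)¹ = uv².
Check: (uv²) · (uv²) → (uv²) · u = v;   v · v² = e, giving e as required.

Answer: uv²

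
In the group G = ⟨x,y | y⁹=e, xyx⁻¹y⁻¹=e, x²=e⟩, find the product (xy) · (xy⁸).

Compute (xy) · (xy⁸) by multiplying left to right and reducing via the relations at each step:
  (xy) · x = y
  y · y⁸ = e

Answer: e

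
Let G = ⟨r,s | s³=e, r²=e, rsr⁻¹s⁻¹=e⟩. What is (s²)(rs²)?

Compute (s²) · (rs²) by multiplying left to right and reducing via the relations at each step:
  (s²) · r = rs²
  (rs²) · s² = rs

Answer: rs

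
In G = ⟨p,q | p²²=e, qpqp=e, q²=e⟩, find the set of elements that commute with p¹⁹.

⟨p¹⁹⟩ ⊆ C_G(p¹⁹) since powers of p¹⁹ commute with p¹⁹; so |C_G(p¹⁹)| ≥ |⟨p¹⁹⟩| = 22.
By orbit–stabilizer, |C_G(p¹⁹)| = |G| / |conj. class of p¹⁹| = 44 / 2 = 22.
The 22 elements commuting with p¹⁹ are {e, p, p², p³, p⁴, p⁵, p⁶, p⁷, p⁸, p⁹, p¹⁰, p¹¹, p¹², p¹³, p¹⁴, p¹⁵, p¹⁶, p¹⁷, p¹⁸, p¹⁹, p²⁰, p²¹}.

Answer: {e, p, p², p³, p⁴, p⁵, p⁶, p⁷, p⁸, p⁹, p¹⁰, p¹¹, p¹², p¹³, p¹⁴, p¹⁵, p¹⁶, p¹⁷, p¹⁸, p¹⁹, p²⁰, p²¹}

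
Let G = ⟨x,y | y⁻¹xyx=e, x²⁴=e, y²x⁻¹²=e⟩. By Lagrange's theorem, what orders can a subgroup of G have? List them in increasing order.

|G| = 48 = 2⁴ · 3. By Lagrange's theorem the order of any subgroup divides 48; the divisors of 48 are 1, 2, 3, 4, 6, 8, 12, 16, 24, 48.

Answer: 1, 2, 3, 4, 6, 8, 12, 16, 24, 48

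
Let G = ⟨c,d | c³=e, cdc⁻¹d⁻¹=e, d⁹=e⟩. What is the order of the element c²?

Compute successive powers until reaching e:
  (c²)¹ = c², (c²)² = c, (c²)³ = e.
The smallest positive k with (c²)ᵏ = e is 3.

Answer: 3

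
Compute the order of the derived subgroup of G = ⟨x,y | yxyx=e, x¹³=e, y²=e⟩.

G' = [G, G] is generated by all commutators. The generator-pair commutators are: [x, y] = x².
The subgroup they normally generate is {e, x, x², x³, x⁴, x⁵, x⁶, x⁷, x⁸, x⁹, x¹⁰, x¹¹, x¹²}, of order 13.
Check: |G/G'| = 26/13 = 2 is the order of the abelianisation.

Answer: 13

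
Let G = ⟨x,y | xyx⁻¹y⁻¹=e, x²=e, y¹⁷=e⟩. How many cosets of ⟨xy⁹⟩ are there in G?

First find ord(xy⁹) by computing successive powers:
  (xy⁹)¹ = xy⁹, (xy⁹)² = y, (xy⁹)³ = xy¹⁰, (xy⁹)⁴ = y², (xy⁹)⁵ = xy¹¹, (xy⁹)⁶ = y³, (xy⁹)⁷ = xy¹², (xy⁹)⁸ = y⁴, (xy⁹)⁹ = xy¹³, (xy⁹)¹⁰ = y⁵, (xy⁹)¹¹ = xy¹⁴, (xy⁹)¹² = y⁶, (xy⁹)¹³ = xy¹⁵, (xy⁹)¹⁴ = y⁷, (xy⁹)¹⁵ = xy¹⁶, (xy⁹)¹⁶ = y⁸, (xy⁹)¹⁷ = x, (xy⁹)¹⁸ = y⁹, (xy⁹)¹⁹ = xy, (xy⁹)²⁰ = y¹⁰, (xy⁹)²¹ = xy², (xy⁹)²² = y¹¹, (xy⁹)²³ = xy³, (xy⁹)²⁴ = y¹², (xy⁹)²⁵ = xy⁴, (xy⁹)²⁶ = y¹³, (xy⁹)²⁷ = xy⁵, (xy⁹)²⁸ = y¹⁴, (xy⁹)²⁹ = xy⁶, (xy⁹)³⁰ = y¹⁵, (xy⁹)³¹ = xy⁷, (xy⁹)³² = y¹⁶, (xy⁹)³³ = xy⁸, (xy⁹)³⁴ = e.
So |⟨xy⁹⟩| = ord(xy⁹) = 34. With |G| = 34, by Lagrange [G : ⟨xy⁹⟩] = 34/34 = 1.

Answer: 1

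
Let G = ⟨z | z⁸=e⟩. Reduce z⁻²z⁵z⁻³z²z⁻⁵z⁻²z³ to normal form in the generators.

Multiply left to right, reducing at each step:
  (z⁶) · z⁵ = z³
  (z³) · z⁻³ = e
  e · z² = z²
  (z²) · z⁻⁵ = z⁵
  (z⁵) · z⁻² = z³
  (z³) · z³ = z⁶

Answer: z⁶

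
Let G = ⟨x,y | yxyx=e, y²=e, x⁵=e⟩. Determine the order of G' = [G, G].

G' = [G, G] is generated by all commutators. The generator-pair commutators are: [x, y] = x².
The subgroup they normally generate is {e, x, x², x³, x⁴}, of order 5.
Check: |G/G'| = 10/5 = 2 is the order of the abelianisation.

Answer: 5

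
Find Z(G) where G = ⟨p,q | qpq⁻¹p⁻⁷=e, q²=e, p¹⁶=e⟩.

An element z ∈ Z(G) iff z commutes with every generator.
For example p⁸ is central: (p⁸)·p = p⁹ = p·(p⁸); (p⁸)·q = p⁸q = q·(p⁸).
Whereas p ∉ Z(G) since p·q = pq ≠ p⁷q = q·p.
Checking each of the 32 elements this way gives Z(G) = {e, p⁸}, of order 2.

Answer: {e, p⁸}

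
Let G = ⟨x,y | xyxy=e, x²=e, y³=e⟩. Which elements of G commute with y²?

⟨y²⟩ ⊆ C_G(y²) since powers of y² commute with y²; so |C_G(y²)| ≥ |⟨y²⟩| = 3.
By orbit–stabilizer, |C_G(y²)| = |G| / |conj. class of y²| = 6 / 2 = 3.
The 3 elements commuting with y² are {e, y, y²}.

Answer: {e, y, y²}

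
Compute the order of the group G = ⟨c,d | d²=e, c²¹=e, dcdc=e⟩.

Enumerate words in the generators, reducing via the relations: the distinct elements are
  {c, d, e, cd, c², c³, c⁴, c⁵, c⁶, c⁷, c⁸, c⁹, c²d, c²⁰, c³d, c¹², c¹³, c¹¹, c¹⁰, c¹⁴, c¹⁵, c¹⁶, c¹⁷, c¹⁸, c¹⁹, c⁴d, c⁵d, c⁶d, c⁷d, c⁸d, c⁹d, c²⁰d, c¹²d, c¹³d, c¹¹d, c¹⁰d, c¹⁴d, c¹⁵d, c¹⁶d, c¹⁷d, c¹⁸d, c¹⁹d}.
No further products give new elements, so |G| = 42.

Answer: 42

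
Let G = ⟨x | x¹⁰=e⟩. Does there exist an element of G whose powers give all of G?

|G| = 10. The element x has order 10 (its powers give 10 distinct elements), so ⟨x⟩ = G and G is cyclic.

Answer: Yes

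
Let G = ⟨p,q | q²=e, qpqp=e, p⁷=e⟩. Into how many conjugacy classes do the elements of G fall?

The conjugacy classes (representative and size) are:
  [e] (size 1), [p⁶] (size 2), [p⁵] (size 2), [p⁴] (size 2), [pq] (size 7).
Class equation: 1 + 2 + 2 + 2 + 7 = 14 = |G|. So G has 5 conjugacy classes.

Answer: 5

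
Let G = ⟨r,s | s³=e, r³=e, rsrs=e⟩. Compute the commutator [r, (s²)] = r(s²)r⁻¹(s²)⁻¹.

[r, (s²)] = r·(s²)·r⁻¹·(s²)⁻¹.
  r · (s²) = rs²
  (rs²) · (r²) = r²s
  (r²s) · s = r²s²

Answer: r²s²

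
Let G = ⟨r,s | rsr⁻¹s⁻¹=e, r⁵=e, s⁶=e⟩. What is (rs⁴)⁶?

Compute successive powers of (rs⁴), reducing at each step:
  (rs⁴)²: (rs⁴) · r = r²s⁴;   (r²s⁴) · s⁴ = r²s²
  (rs⁴)³: (r²s²) · r = r³s²;   (r³s²) · s⁴ = r³
  (rs⁴)⁴: (r³) · r = r⁴;   (r⁴) · s⁴ = r⁴s⁴
  (rs⁴)⁵: (r⁴s⁴) · r = s⁴;   (s⁴) · s⁴ = s²
  (rs⁴)⁶: (s²) · r = rs²;   (rs²) · s⁴ = r

Answer: r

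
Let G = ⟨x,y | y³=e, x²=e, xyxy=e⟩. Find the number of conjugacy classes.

The conjugacy classes (representative and size) are:
  [e] (size 1), [xy²] (size 3), [y²] (size 2).
Class equation: 1 + 3 + 2 = 6 = |G|. So G has 3 conjugacy classes.

Answer: 3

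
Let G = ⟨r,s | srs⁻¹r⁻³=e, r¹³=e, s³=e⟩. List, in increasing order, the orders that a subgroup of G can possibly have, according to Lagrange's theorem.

|G| = 39 = 3 · 13. By Lagrange's theorem the order of any subgroup divides 39; the divisors of 39 are 1, 3, 13, 39.

Answer: 1, 3, 13, 39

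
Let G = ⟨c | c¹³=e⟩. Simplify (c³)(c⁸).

Compute (c³) · (c⁸) by multiplying left to right and reducing via the relations at each step:
  (c³) · c⁸ = c¹¹

Answer: c¹¹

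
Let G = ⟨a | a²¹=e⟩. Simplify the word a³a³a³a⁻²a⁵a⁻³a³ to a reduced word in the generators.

Multiply left to right, reducing at each step:
  (a³) · a³ = a⁶
  (a⁶) · a³ = a⁹
  (a⁹) · a⁻² = a⁷
  (a⁷) · a⁵ = a¹²
  (a¹²) · a⁻³ = a⁹
  (a⁹) · a³ = a¹²

Answer: a¹²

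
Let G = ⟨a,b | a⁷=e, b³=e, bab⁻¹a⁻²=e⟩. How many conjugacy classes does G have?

The conjugacy classes (representative and size) are:
  [e] (size 1), [a²] (size 3), [a⁵] (size 3), [b] (size 7), [b²] (size 7).
Class equation: 1 + 3 + 3 + 7 + 7 = 21 = |G|. So G has 5 conjugacy classes.

Answer: 5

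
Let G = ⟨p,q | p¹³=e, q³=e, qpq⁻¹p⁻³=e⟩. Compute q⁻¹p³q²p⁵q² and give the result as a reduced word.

Multiply left to right, reducing at each step:
  (q²) · p³ = pq²
  (pq²) · q² = pq
  (pq) · p⁵ = p³q
  (p³q) · q² = p³

Answer: p³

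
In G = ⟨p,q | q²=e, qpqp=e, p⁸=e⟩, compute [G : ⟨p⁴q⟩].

First find ord(p⁴q) by computing successive powers:
  (p⁴q)¹ = p⁴q, (p⁴q)² = e.
So |⟨p⁴q⟩| = ord(p⁴q) = 2. With |G| = 16, by Lagrange [G : ⟨p⁴q⟩] = 16/2 = 8.

Answer: 8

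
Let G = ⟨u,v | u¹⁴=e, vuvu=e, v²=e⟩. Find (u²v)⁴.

Compute successive powers of (u²v), reducing at each step:
  (u²v)²: (u²v) · u² = v;   v · v = e
  (u²v)³: e · u² = u²;   (u²) · v = u²v
  (u²v)⁴: (u²v) · u² = v;   v · v = e

Answer: e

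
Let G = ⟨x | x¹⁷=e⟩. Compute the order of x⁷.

Compute successive powers until reaching e:
  (x⁷)¹ = x⁷, (x⁷)² = x¹⁴, (x⁷)³ = x⁴, (x⁷)⁴ = x¹¹, (x⁷)⁵ = x, (x⁷)⁶ = x⁸, (x⁷)⁷ = x¹⁵, (x⁷)⁸ = x⁵, (x⁷)⁹ = x¹², (x⁷)¹⁰ = x², (x⁷)¹¹ = x⁹, (x⁷)¹² = x¹⁶, (x⁷)¹³ = x⁶, (x⁷)¹⁴ = x¹³, (x⁷)¹⁵ = x³, (x⁷)¹⁶ = x¹⁰, (x⁷)¹⁷ = e.
The smallest positive k with (x⁷)ᵏ = e is 17.

Answer: 17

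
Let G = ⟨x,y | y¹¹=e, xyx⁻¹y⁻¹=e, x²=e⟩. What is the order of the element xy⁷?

Compute successive powers until reaching e:
  (xy⁷)¹ = xy⁷, (xy⁷)² = y³, (xy⁷)³ = xy¹⁰, (xy⁷)⁴ = y⁶, (xy⁷)⁵ = xy², (xy⁷)⁶ = y⁹, (xy⁷)⁷ = xy⁵, (xy⁷)⁸ = y, (xy⁷)⁹ = xy⁸, (xy⁷)¹⁰ = y⁴, (xy⁷)¹¹ = x, (xy⁷)¹² = y⁷, (xy⁷)¹³ = xy³, (xy⁷)¹⁴ = y¹⁰, (xy⁷)¹⁵ = xy⁶, (xy⁷)¹⁶ = y², (xy⁷)¹⁷ = xy⁹, (xy⁷)¹⁸ = y⁵, (xy⁷)¹⁹ = xy, (xy⁷)²⁰ = y⁸, (xy⁷)²¹ = xy⁴, (xy⁷)²² = e.
The smallest positive k with (xy⁷)ᵏ = e is 22.

Answer: 22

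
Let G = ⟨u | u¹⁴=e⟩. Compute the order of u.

Compute successive powers until reaching e:
  u¹ = u, u² = u², u³ = u³, u⁴ = u⁴, u⁵ = u⁵, u⁶ = u⁶, u⁷ = u⁷, u⁸ = u⁸, u⁹ = u⁹, u¹⁰ = u¹⁰, u¹¹ = u¹¹, u¹² = u¹², u¹³ = u¹³, u¹⁴ = e.
The smallest positive k with uᵏ = e is 14.

Answer: 14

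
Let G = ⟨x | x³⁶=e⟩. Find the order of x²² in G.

Compute successive powers until reaching e:
  (x²²)¹ = x²², (x²²)² = x⁸, (x²²)³ = x³⁰, (x²²)⁴ = x¹⁶, (x²²)⁵ = x², (x²²)⁶ = x²⁴, (x²²)⁷ = x¹⁰, (x²²)⁸ = x³², (x²²)⁹ = x¹⁸, (x²²)¹⁰ = x⁴, (x²²)¹¹ = x²⁶, (x²²)¹² = x¹², (x²²)¹³ = x³⁴, (x²²)¹⁴ = x²⁰, (x²²)¹⁵ = x⁶, (x²²)¹⁶ = x²⁸, (x²²)¹⁷ = x¹⁴, (x²²)¹⁸ = e.
The smallest positive k with (x²²)ᵏ = e is 18.

Answer: 18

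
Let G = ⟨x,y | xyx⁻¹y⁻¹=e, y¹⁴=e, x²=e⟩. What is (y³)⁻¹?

The order of (y³) is 14 (smallest k with (y³)ᵏ = e), so (y³)⁻¹ = (y³)¹³ = y¹¹.
Check: (y³) · (y¹¹) → (y³) · y¹¹ = e, giving e as required.

Answer: y¹¹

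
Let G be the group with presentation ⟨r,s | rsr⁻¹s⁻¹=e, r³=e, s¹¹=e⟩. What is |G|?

Enumerate words in the generators, reducing via the relations: the distinct elements are
  {e, r, s, rs, r², s², s³, s⁴, s⁵, s⁶, s⁷, s⁸, s⁹, rs², rs³, rs⁴, rs⁵, rs⁶, rs⁷, rs⁸, rs⁹, r²s, s¹⁰, rs¹⁰, r²s², r²s³, r²s⁴, r²s⁵, r²s⁶, r²s⁷, r²s⁸, r²s⁹, r²s¹⁰}.
No further products give new elements, so |G| = 33.

Answer: 33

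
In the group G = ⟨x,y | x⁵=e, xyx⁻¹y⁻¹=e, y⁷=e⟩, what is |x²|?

Compute successive powers until reaching e:
  (x²)¹ = x², (x²)² = x⁴, (x²)³ = x, (x²)⁴ = x³, (x²)⁵ = e.
The smallest positive k with (x²)ᵏ = e is 5.

Answer: 5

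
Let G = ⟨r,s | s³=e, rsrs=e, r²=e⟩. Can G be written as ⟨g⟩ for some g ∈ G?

Every cyclic group is abelian. But r·s = rs while s·r = rs², so r·s ≠ s·r and G is not abelian. Hence G is not cyclic.

Answer: No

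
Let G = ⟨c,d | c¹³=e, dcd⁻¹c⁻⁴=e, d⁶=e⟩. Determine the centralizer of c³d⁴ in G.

⟨c³d⁴⟩ ⊆ C_G(c³d⁴) since powers of c³d⁴ commute with c³d⁴; so |C_G(c³d⁴)| ≥ |⟨c³d⁴⟩| = 3.
By orbit–stabilizer, |C_G(c³d⁴)| = |G| / |conj. class of c³d⁴| = 78 / 13 = 6.
The 6 elements commuting with c³d⁴ are {e, c⁶d, c³d⁴, c⁴d², c⁵d⁵, c⁹d³}.

Answer: {e, c⁶d, c³d⁴, c⁴d², c⁵d⁵, c⁹d³}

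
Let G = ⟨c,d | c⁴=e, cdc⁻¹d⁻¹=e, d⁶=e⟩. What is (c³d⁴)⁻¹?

The order of (c³d⁴) is 12 (smallest k with (c³d⁴)ᵏ = e), so (c³d⁴)⁻¹ = (c³d⁴)¹¹ = cd².
Check: (c³d⁴) · (cd²) → (c³d⁴) · c = d⁴;   (d⁴) · d² = e, giving e as required.

Answer: cd²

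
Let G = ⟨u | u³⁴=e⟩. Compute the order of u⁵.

Compute successive powers until reaching e:
  (u⁵)¹ = u⁵, (u⁵)² = u¹⁰, (u⁵)³ = u¹⁵, (u⁵)⁴ = u²⁰, (u⁵)⁵ = u²⁵, (u⁵)⁶ = u³⁰, (u⁵)⁷ = u, (u⁵)⁸ = u⁶, (u⁵)⁹ = u¹¹, (u⁵)¹⁰ = u¹⁶, (u⁵)¹¹ = u²¹, (u⁵)¹² = u²⁶, (u⁵)¹³ = u³¹, (u⁵)¹⁴ = u², (u⁵)¹⁵ = u⁷, (u⁵)¹⁶ = u¹², (u⁵)¹⁷ = u¹⁷, (u⁵)¹⁸ = u²², (u⁵)¹⁹ = u²⁷, (u⁵)²⁰ = u³², (u⁵)²¹ = u³, (u⁵)²² = u⁸, (u⁵)²³ = u¹³, (u⁵)²⁴ = u¹⁸, (u⁵)²⁵ = u²³, (u⁵)²⁶ = u²⁸, (u⁵)²⁷ = u³³, (u⁵)²⁸ = u⁴, (u⁵)²⁹ = u⁹, (u⁵)³⁰ = u¹⁴, (u⁵)³¹ = u¹⁹, (u⁵)³² = u²⁴, (u⁵)³³ = u²⁹, (u⁵)³⁴ = e.
The smallest positive k with (u⁵)ᵏ = e is 34.

Answer: 34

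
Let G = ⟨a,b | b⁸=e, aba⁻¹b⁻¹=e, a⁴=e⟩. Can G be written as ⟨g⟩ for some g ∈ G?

|G| = 32, but the maximum element order in G is 8 < 32. No single element generates all of G, so G is not cyclic.

Answer: No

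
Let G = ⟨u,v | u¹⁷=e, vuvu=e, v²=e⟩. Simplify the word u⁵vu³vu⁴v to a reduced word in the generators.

Multiply left to right, reducing at each step:
  (u⁵) · v = u⁵v
  (u⁵v) · u³ = u²v
  (u²v) · v = u²
  (u²) · u⁴ = u⁶
  (u⁶) · v = u⁶v

Answer: u⁶v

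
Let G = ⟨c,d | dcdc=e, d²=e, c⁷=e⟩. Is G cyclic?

Every cyclic group is abelian. But c·d = cd while d·c = c⁶d, so c·d ≠ d·c and G is not abelian. Hence G is not cyclic.

Answer: No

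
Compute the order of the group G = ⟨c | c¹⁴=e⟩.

G is generated by a single element, so G is cyclic. The relator gives c¹⁴ = e and no smaller power is forced to be e, so the 14 powers {c, e, c², c³, c⁴, c⁵, c⁶, c⁷, c⁸, c⁹, c¹², c¹³, c¹¹, c¹⁰} are distinct. Hence |G| = 14.

Answer: 14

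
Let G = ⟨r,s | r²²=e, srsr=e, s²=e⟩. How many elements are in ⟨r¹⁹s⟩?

|⟨r¹⁹s⟩| equals the order of r¹⁹s. Compute successive powers until reaching e:
  (r¹⁹s)¹ = r¹⁹s, (r¹⁹s)² = e.
The smallest positive k with (r¹⁹s)ᵏ = e is 2, so |⟨r¹⁹s⟩| = 2.

Answer: 2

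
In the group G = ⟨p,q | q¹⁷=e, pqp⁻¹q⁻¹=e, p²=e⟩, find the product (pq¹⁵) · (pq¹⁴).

Compute (pq¹⁵) · (pq¹⁴) by multiplying left to right and reducing via the relations at each step:
  (pq¹⁵) · p = q¹⁵
  (q¹⁵) · q¹⁴ = q¹²

Answer: q¹²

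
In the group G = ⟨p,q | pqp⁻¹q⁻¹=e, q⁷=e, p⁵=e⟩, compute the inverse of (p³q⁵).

The order of (p³q⁵) is 35 (smallest k with (p³q⁵)ᵏ = e), so (p³q⁵)⁻¹ = (p³q⁵)³⁴ = p²q².
Check: (p³q⁵) · (p²q²) → (p³q⁵) · p² = q⁵;   (q⁵) · q² = e, giving e as required.

Answer: p²q²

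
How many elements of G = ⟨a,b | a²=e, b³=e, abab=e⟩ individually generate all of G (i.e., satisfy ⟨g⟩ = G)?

⟨g⟩ = G would require ord(g) = |G| = 6, but the maximum element order in G is 3 < 6. So G is not cyclic and no single element generates it: the count is 0.

Answer: 0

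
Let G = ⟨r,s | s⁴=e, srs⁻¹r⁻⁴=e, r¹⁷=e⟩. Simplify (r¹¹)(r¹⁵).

Compute (r¹¹) · (r¹⁵) by multiplying left to right and reducing via the relations at each step:
  (r¹¹) · r¹⁵ = r⁹

Answer: r⁹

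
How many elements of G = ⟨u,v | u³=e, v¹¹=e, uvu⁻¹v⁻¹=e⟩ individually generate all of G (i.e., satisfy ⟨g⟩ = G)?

G is cyclic of order 33. An element generates G iff its order is 33, and a cyclic group of order 33 has exactly φ(33) = 20 such elements.

Answer: 20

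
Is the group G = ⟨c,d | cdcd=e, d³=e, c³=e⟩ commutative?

c·d = cd but d·c = c²d², so c·d ≠ d·c and G is not abelian.

Answer: No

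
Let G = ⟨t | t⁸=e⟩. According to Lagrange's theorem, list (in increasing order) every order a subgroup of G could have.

|G| = 8 = 2³. By Lagrange's theorem the order of any subgroup divides 8; the divisors of 8 are 1, 2, 4, 8.

Answer: 1, 2, 4, 8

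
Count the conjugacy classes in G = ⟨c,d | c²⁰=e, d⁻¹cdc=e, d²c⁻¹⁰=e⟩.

The conjugacy classes (representative and size) are:
  [e] (size 1), [c] (size 2), [c²] (size 2), [c³] (size 2), [c⁴] (size 2), [c⁵] (size 2), [c¹⁴] (size 2), [c⁷] (size 2), [c⁸] (size 2), [c¹¹] (size 2), [c¹⁰] (size 1), [c²d⁻¹] (size 10), [c⁹d] (size 10).
Class equation: 1 + 2 + 2 + 2 + 2 + 2 + 2 + 2 + 2 + 2 + 1 + 10 + 10 = 40 = |G|. So G has 13 conjugacy classes.

Answer: 13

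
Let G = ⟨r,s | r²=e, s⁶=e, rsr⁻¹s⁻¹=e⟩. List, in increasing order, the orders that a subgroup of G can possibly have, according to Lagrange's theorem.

|G| = 12 = 2² · 3. By Lagrange's theorem the order of any subgroup divides 12; the divisors of 12 are 1, 2, 3, 4, 6, 12.

Answer: 1, 2, 3, 4, 6, 12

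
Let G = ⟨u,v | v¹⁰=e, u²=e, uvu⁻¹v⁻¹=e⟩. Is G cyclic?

|G| = 20, but the maximum element order in G is 10 < 20. No single element generates all of G, so G is not cyclic.

Answer: No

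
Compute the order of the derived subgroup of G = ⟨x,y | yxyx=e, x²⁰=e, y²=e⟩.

G' = [G, G] is generated by all commutators. The generator-pair commutators are: [x, y] = x².
The subgroup they normally generate is {e, x², x⁴, x⁶, x⁸, x¹⁰, x¹², x¹⁴, x¹⁶, x¹⁸}, of order 10.
Check: |G/G'| = 40/10 = 4 is the order of the abelianisation.

Answer: 10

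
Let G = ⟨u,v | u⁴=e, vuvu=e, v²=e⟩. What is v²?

Compute successive powers of v, reducing at each step:
  v²: v · v = e

Answer: e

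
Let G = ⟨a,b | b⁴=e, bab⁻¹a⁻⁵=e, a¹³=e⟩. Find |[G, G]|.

G' = [G, G] is generated by all commutators. The generator-pair commutators are: [a, b] = a⁹.
The subgroup they normally generate is {e, a, a², a³, a⁴, a⁵, a⁶, a⁷, a⁸, a⁹, a¹⁰, a¹¹, a¹²}, of order 13.
Check: |G/G'| = 52/13 = 4 is the order of the abelianisation.

Answer: 13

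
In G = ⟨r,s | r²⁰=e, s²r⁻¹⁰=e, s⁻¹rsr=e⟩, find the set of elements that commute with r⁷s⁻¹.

⟨r⁷s⁻¹⟩ ⊆ C_G(r⁷s⁻¹) since powers of r⁷s⁻¹ commute with r⁷s⁻¹; so |C_G(r⁷s⁻¹)| ≥ |⟨r⁷s⁻¹⟩| = 4.
By orbit–stabilizer, |C_G(r⁷s⁻¹)| = |G| / |conj. class of r⁷s⁻¹| = 40 / 10 = 4.
The 4 elements commuting with r⁷s⁻¹ are {e, r¹⁰, r⁷s, r⁷s⁻¹}.

Answer: {e, r¹⁰, r⁷s, r⁷s⁻¹}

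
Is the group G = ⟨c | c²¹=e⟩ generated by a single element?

|G| = 21. The element c has order 21 (its powers give 21 distinct elements), so ⟨c⟩ = G and G is cyclic.

Answer: Yes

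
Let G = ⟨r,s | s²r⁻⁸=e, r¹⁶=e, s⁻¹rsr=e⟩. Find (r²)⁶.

Compute successive powers of (r²), reducing at each step:
  (r²)²: (r²) · r² = r⁴
  (r²)³: (r⁴) · r² = r⁶
  (r²)⁴: (r⁶) · r² = r⁸
  (r²)⁵: (r⁸) · r² = r¹⁰
  (r²)⁶: (r¹⁰) · r² = r¹²

Answer: r¹²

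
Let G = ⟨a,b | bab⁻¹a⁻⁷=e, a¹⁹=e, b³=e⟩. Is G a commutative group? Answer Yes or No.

a·b = ab but b·a = a⁷b, so a·b ≠ b·a and G is not abelian.

Answer: No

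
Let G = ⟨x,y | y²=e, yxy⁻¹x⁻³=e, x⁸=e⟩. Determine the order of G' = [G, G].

G' = [G, G] is generated by all commutators. The generator-pair commutators are: [x, y] = x⁶.
The subgroup they normally generate is {e, x², x⁴, x⁶}, of order 4.
Check: |G/G'| = 16/4 = 4 is the order of the abelianisation.

Answer: 4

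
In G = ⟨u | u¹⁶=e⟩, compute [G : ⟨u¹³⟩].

First find ord(u¹³) by computing successive powers:
  (u¹³)¹ = u¹³, (u¹³)² = u¹⁰, (u¹³)³ = u⁷, (u¹³)⁴ = u⁴, (u¹³)⁵ = u, (u¹³)⁶ = u¹⁴, (u¹³)⁷ = u¹¹, (u¹³)⁸ = u⁸, (u¹³)⁹ = u⁵, (u¹³)¹⁰ = u², (u¹³)¹¹ = u¹⁵, (u¹³)¹² = u¹², (u¹³)¹³ = u⁹, (u¹³)¹⁴ = u⁶, (u¹³)¹⁵ = u³, (u¹³)¹⁶ = e.
So |⟨u¹³⟩| = ord(u¹³) = 16. With |G| = 16, by Lagrange [G : ⟨u¹³⟩] = 16/16 = 1.

Answer: 1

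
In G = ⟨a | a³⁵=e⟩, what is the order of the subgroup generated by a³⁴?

|⟨a³⁴⟩| equals the order of a³⁴. Compute successive powers until reaching e:
  (a³⁴)¹ = a³⁴, (a³⁴)² = a³³, (a³⁴)³ = a³², (a³⁴)⁴ = a³¹, (a³⁴)⁵ = a³⁰, (a³⁴)⁶ = a²⁹, (a³⁴)⁷ = a²⁸, (a³⁴)⁸ = a²⁷, (a³⁴)⁹ = a²⁶, (a³⁴)¹⁰ = a²⁵, (a³⁴)¹¹ = a²⁴, (a³⁴)¹² = a²³, (a³⁴)¹³ = a²², (a³⁴)¹⁴ = a²¹, (a³⁴)¹⁵ = a²⁰, (a³⁴)¹⁶ = a¹⁹, (a³⁴)¹⁷ = a¹⁸, (a³⁴)¹⁸ = a¹⁷, (a³⁴)¹⁹ = a¹⁶, (a³⁴)²⁰ = a¹⁵, (a³⁴)²¹ = a¹⁴, (a³⁴)²² = a¹³, (a³⁴)²³ = a¹², (a³⁴)²⁴ = a¹¹, (a³⁴)²⁵ = a¹⁰, (a³⁴)²⁶ = a⁹, (a³⁴)²⁷ = a⁸, (a³⁴)²⁸ = a⁷, (a³⁴)²⁹ = a⁶, (a³⁴)³⁰ = a⁵, (a³⁴)³¹ = a⁴, (a³⁴)³² = a³, (a³⁴)³³ = a², (a³⁴)³⁴ = a, (a³⁴)³⁵ = e.
The smallest positive k with (a³⁴)ᵏ = e is 35, so |⟨a³⁴⟩| = 35.

Answer: 35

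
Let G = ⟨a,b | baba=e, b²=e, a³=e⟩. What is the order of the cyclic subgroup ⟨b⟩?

|⟨b⟩| equals the order of b. Compute successive powers until reaching e:
  b¹ = b, b² = e.
The smallest positive k with bᵏ = e is 2, so |⟨b⟩| = 2.

Answer: 2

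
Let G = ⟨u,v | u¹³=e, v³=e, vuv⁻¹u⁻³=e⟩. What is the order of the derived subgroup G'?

G' = [G, G] is generated by all commutators. The generator-pair commutators are: [u, v] = u¹¹.
The subgroup they normally generate is {e, u, u², u³, u⁴, u⁵, u⁶, u⁷, u⁸, u⁹, u¹⁰, u¹¹, u¹²}, of order 13.
Check: |G/G'| = 39/13 = 3 is the order of the abelianisation.

Answer: 13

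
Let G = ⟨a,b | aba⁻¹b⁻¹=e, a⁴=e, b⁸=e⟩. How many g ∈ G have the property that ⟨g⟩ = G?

⟨g⟩ = G would require ord(g) = |G| = 32, but the maximum element order in G is 8 < 32. So G is not cyclic and no single element generates it: the count is 0.

Answer: 0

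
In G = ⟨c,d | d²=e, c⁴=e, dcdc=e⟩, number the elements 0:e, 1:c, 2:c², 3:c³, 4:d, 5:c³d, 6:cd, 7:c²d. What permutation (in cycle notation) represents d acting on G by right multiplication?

(0 4)(1 6)(2 7)(3 5)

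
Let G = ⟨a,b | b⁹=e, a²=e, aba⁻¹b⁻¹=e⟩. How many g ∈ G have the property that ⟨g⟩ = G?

G is cyclic of order 18. An element generates G iff its order is 18, and a cyclic group of order 18 has exactly φ(18) = 6 such elements.

Answer: 6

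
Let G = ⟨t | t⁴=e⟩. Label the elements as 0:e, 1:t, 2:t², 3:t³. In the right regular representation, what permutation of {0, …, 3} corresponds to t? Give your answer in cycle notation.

(0 1 2 3)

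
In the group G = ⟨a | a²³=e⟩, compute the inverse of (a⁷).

The order of (a⁷) is 23 (smallest k with (a⁷)ᵏ = e), so (a⁷)⁻¹ = (a⁷)²² = a¹⁶.
Check: (a⁷) · (a¹⁶) → (a⁷) · a¹⁶ = e, giving e as required.

Answer: a¹⁶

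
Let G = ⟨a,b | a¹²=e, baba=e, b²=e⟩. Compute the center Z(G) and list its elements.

An element z ∈ Z(G) iff z commutes with every generator.
For example a⁶ is central: (a⁶)·a = a⁷ = a·(a⁶); (a⁶)·b = a⁶b = b·(a⁶).
Whereas a ∉ Z(G) since a·b = ab ≠ a¹¹b = b·a.
Checking each of the 24 elements this way gives Z(G) = {e, a⁶}, of order 2.

Answer: {e, a⁶}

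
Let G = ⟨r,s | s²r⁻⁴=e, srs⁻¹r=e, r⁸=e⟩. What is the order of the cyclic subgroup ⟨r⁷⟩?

|⟨r⁷⟩| equals the order of r⁷. Compute successive powers until reaching e:
  (r⁷)¹ = r⁷, (r⁷)² = r⁶, (r⁷)³ = r⁵, (r⁷)⁴ = r⁴, (r⁷)⁵ = r³, (r⁷)⁶ = r², (r⁷)⁷ = r, (r⁷)⁸ = e.
The smallest positive k with (r⁷)ᵏ = e is 8, so |⟨r⁷⟩| = 8.

Answer: 8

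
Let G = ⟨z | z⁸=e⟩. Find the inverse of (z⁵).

The order of (z⁵) is 8 (smallest k with (z⁵)ᵏ = e), so (z⁵)⁻¹ = (z⁵)⁷ = z³.
Check: (z⁵) · (z³) → (z⁵) · z³ = e, giving e as required.

Answer: z³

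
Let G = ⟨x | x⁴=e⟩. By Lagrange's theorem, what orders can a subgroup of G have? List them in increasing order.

|G| = 4 = 2². By Lagrange's theorem the order of any subgroup divides 4; the divisors of 4 are 1, 2, 4.

Answer: 1, 2, 4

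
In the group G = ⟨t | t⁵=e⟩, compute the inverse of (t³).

The order of (t³) is 5 (smallest k with (t³)ᵏ = e), so (t³)⁻¹ = (t³)⁴ = t².
Check: (t³) · (t²) → (t³) · t² = e, giving e as required.

Answer: t²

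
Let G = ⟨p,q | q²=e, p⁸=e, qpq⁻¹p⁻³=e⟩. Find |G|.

Enumerate words in the generators, reducing via the relations: the distinct elements are
  {e, p, q, pq, p², p³, p⁴, p⁵, p⁶, p⁷, p²q, p³q, p⁴q, p⁵q, p⁶q, p⁷q}.
No further products give new elements, so |G| = 16.

Answer: 16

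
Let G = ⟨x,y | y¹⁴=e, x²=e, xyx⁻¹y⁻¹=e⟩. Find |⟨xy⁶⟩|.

|⟨xy⁶⟩| equals the order of xy⁶. Compute successive powers until reaching e:
  (xy⁶)¹ = xy⁶, (xy⁶)² = y¹², (xy⁶)³ = xy⁴, (xy⁶)⁴ = y¹⁰, (xy⁶)⁵ = xy², (xy⁶)⁶ = y⁸, (xy⁶)⁷ = x, (xy⁶)⁸ = y⁶, (xy⁶)⁹ = xy¹², (xy⁶)¹⁰ = y⁴, (xy⁶)¹¹ = xy¹⁰, (xy⁶)¹² = y², (xy⁶)¹³ = xy⁸, (xy⁶)¹⁴ = e.
The smallest positive k with (xy⁶)ᵏ = e is 14, so |⟨xy⁶⟩| = 14.

Answer: 14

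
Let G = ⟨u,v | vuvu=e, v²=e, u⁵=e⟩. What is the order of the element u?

Compute successive powers until reaching e:
  u¹ = u, u² = u², u³ = u³, u⁴ = u⁴, u⁵ = e.
The smallest positive k with uᵏ = e is 5.

Answer: 5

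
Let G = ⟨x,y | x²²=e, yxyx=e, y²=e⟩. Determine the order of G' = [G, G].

G' = [G, G] is generated by all commutators. The generator-pair commutators are: [x, y] = x².
The subgroup they normally generate is {e, x², x⁴, x⁶, x⁸, x¹⁰, x¹², x¹⁴, x¹⁶, x¹⁸, x²⁰}, of order 11.
Check: |G/G'| = 44/11 = 4 is the order of the abelianisation.

Answer: 11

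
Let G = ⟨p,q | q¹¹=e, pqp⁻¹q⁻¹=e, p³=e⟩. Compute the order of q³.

Compute successive powers until reaching e:
  (q³)¹ = q³, (q³)² = q⁶, (q³)³ = q⁹, (q³)⁴ = q, (q³)⁵ = q⁴, (q³)⁶ = q⁷, (q³)⁷ = q¹⁰, (q³)⁸ = q², (q³)⁹ = q⁵, (q³)¹⁰ = q⁸, (q³)¹¹ = e.
The smallest positive k with (q³)ᵏ = e is 11.

Answer: 11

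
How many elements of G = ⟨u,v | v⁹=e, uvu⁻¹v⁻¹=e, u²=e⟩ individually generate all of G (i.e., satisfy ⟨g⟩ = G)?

G is cyclic of order 18. An element generates G iff its order is 18, and a cyclic group of order 18 has exactly φ(18) = 6 such elements.

Answer: 6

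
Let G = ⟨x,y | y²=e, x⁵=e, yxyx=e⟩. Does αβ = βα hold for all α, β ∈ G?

x·y = xy but y·x = x⁴y, so x·y ≠ y·x and G is not abelian.

Answer: No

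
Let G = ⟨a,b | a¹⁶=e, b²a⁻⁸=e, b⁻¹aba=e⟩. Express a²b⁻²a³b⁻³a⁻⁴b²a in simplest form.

Multiply left to right, reducing at each step:
  (a²) · b⁻² = a¹⁰
  (a¹⁰) · a³ = a¹³
  (a¹³) · b⁻³ = a⁵b⁻¹
  (a⁵b⁻¹) · a⁻⁴ = ab
  (ab) · b² = ab⁻¹
  (ab⁻¹) · a = b⁻¹

Answer: b⁻¹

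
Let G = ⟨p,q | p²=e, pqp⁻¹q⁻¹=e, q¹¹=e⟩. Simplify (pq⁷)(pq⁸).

Compute (pq⁷) · (pq⁸) by multiplying left to right and reducing via the relations at each step:
  (pq⁷) · p = q⁷
  (q⁷) · q⁸ = q⁴

Answer: q⁴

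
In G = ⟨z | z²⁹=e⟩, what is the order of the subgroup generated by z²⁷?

|⟨z²⁷⟩| equals the order of z²⁷. Compute successive powers until reaching e:
  (z²⁷)¹ = z²⁷, (z²⁷)² = z²⁵, (z²⁷)³ = z²³, (z²⁷)⁴ = z²¹, (z²⁷)⁵ = z¹⁹, (z²⁷)⁶ = z¹⁷, (z²⁷)⁷ = z¹⁵, (z²⁷)⁸ = z¹³, (z²⁷)⁹ = z¹¹, (z²⁷)¹⁰ = z⁹, (z²⁷)¹¹ = z⁷, (z²⁷)¹² = z⁵, (z²⁷)¹³ = z³, (z²⁷)¹⁴ = z, (z²⁷)¹⁵ = z²⁸, (z²⁷)¹⁶ = z²⁶, (z²⁷)¹⁷ = z²⁴, (z²⁷)¹⁸ = z²², (z²⁷)¹⁹ = z²⁰, (z²⁷)²⁰ = z¹⁸, (z²⁷)²¹ = z¹⁶, (z²⁷)²² = z¹⁴, (z²⁷)²³ = z¹², (z²⁷)²⁴ = z¹⁰, (z²⁷)²⁵ = z⁸, (z²⁷)²⁶ = z⁶, (z²⁷)²⁷ = z⁴, (z²⁷)²⁸ = z², (z²⁷)²⁹ = e.
The smallest positive k with (z²⁷)ᵏ = e is 29, so |⟨z²⁷⟩| = 29.

Answer: 29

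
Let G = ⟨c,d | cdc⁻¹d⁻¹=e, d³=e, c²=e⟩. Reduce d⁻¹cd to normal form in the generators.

Multiply left to right, reducing at each step:
  (d²) · c = cd²
  (cd²) · d = c

Answer: c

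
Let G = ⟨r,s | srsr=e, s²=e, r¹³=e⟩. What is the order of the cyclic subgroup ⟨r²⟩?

|⟨r²⟩| equals the order of r². Compute successive powers until reaching e:
  (r²)¹ = r², (r²)² = r⁴, (r²)³ = r⁶, (r²)⁴ = r⁸, (r²)⁵ = r¹⁰, (r²)⁶ = r¹², (r²)⁷ = r, (r²)⁸ = r³, (r²)⁹ = r⁵, (r²)¹⁰ = r⁷, (r²)¹¹ = r⁹, (r²)¹² = r¹¹, (r²)¹³ = e.
The smallest positive k with (r²)ᵏ = e is 13, so |⟨r²⟩| = 13.

Answer: 13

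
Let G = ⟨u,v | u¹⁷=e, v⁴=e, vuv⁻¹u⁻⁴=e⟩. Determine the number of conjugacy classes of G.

The conjugacy classes (representative and size) are:
  [e] (size 1), [u⁴] (size 4), [u²] (size 4), [u⁵] (size 4), [u¹¹] (size 4), [u⁷v] (size 17), [u³v²] (size 17), [u⁹v³] (size 17).
Class equation: 1 + 4 + 4 + 4 + 4 + 17 + 17 + 17 = 68 = |G|. So G has 8 conjugacy classes.

Answer: 8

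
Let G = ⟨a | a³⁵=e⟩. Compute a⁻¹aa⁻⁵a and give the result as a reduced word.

Multiply left to right, reducing at each step:
  (a³⁴) · a = e
  e · a⁻⁵ = a³⁰
  (a³⁰) · a = a³¹

Answer: a³¹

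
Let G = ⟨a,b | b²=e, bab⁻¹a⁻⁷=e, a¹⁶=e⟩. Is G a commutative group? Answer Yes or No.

a·b = ab but b·a = a⁷b, so a·b ≠ b·a and G is not abelian.

Answer: No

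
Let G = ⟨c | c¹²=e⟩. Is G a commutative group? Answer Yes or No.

G has a single generator, so G is cyclic and hence abelian.

Answer: Yes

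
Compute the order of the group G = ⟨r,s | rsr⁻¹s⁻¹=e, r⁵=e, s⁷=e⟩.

Enumerate words in the generators, reducing via the relations: the distinct elements are
  {e, r, s, rs, r², r³, r⁴, s², s³, s⁴, s⁵, s⁶, rs², rs³, rs⁴, rs⁵, rs⁶, r²s, r³s, r⁴s, r²s², r²s³, r²s⁴, r²s⁵, r²s⁶, r³s², r³s³, r³s⁴, r³s⁵, r³s⁶, r⁴s², r⁴s³, r⁴s⁴, r⁴s⁵, r⁴s⁶}.
No further products give new elements, so |G| = 35.

Answer: 35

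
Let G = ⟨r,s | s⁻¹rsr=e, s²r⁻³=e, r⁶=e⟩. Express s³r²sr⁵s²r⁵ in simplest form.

Multiply left to right, reducing at each step:
  (s⁻¹) · r² = rs
  (rs) · s = r⁴
  (r⁴) · r⁵ = r³
  (r³) · s² = e
  e · r⁵ = r⁵

Answer: r⁵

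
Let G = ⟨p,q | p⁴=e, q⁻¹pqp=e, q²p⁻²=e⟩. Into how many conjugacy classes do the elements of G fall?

The conjugacy classes (representative and size) are:
  [e] (size 1), [p³] (size 2), [p²] (size 1), [q⁻¹] (size 2), [pq⁻¹] (size 2).
Class equation: 1 + 2 + 1 + 2 + 2 = 8 = |G|. So G has 5 conjugacy classes.

Answer: 5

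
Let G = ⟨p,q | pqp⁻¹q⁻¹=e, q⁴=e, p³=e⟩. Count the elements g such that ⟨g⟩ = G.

G is cyclic of order 12. An element generates G iff its order is 12, and a cyclic group of order 12 has exactly φ(12) = 4 such elements.

Answer: 4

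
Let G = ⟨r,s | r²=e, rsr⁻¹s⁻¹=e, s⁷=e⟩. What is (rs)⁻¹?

The order of (rs) is 14 (smallest k with (rs)ᵏ = e), so (rs)⁻¹ = (rs)¹³ = rs⁶.
Check: (rs) · (rs⁶) → (rs) · r = s;   s · s⁶ = e, giving e as required.

Answer: rs⁶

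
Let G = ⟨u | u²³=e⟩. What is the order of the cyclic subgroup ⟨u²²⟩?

|⟨u²²⟩| equals the order of u²². Compute successive powers until reaching e:
  (u²²)¹ = u²², (u²²)² = u²¹, (u²²)³ = u²⁰, (u²²)⁴ = u¹⁹, (u²²)⁵ = u¹⁸, (u²²)⁶ = u¹⁷, (u²²)⁷ = u¹⁶, (u²²)⁸ = u¹⁵, (u²²)⁹ = u¹⁴, (u²²)¹⁰ = u¹³, (u²²)¹¹ = u¹², (u²²)¹² = u¹¹, (u²²)¹³ = u¹⁰, (u²²)¹⁴ = u⁹, (u²²)¹⁵ = u⁸, (u²²)¹⁶ = u⁷, (u²²)¹⁷ = u⁶, (u²²)¹⁸ = u⁵, (u²²)¹⁹ = u⁴, (u²²)²⁰ = u³, (u²²)²¹ = u², (u²²)²² = u, (u²²)²³ = e.
The smallest positive k with (u²²)ᵏ = e is 23, so |⟨u²²⟩| = 23.

Answer: 23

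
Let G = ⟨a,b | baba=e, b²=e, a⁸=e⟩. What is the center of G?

An element z ∈ Z(G) iff z commutes with every generator.
For example a⁴ is central: (a⁴)·a = a⁵ = a·(a⁴); (a⁴)·b = a⁴b = b·(a⁴).
Whereas a ∉ Z(G) since a·b = ab ≠ a⁷b = b·a.
Checking each of the 16 elements this way gives Z(G) = {e, a⁴}, of order 2.

Answer: {e, a⁴}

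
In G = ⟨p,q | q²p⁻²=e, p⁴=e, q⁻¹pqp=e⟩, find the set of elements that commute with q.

⟨q⟩ ⊆ C_G(q) since powers of q commute with q; so |C_G(q)| ≥ |⟨q⟩| = 4.
By orbit–stabilizer, |C_G(q)| = |G| / |conj. class of q| = 8 / 2 = 4.
The 4 elements commuting with q are {e, p², q, q⁻¹}.

Answer: {e, p², q, q⁻¹}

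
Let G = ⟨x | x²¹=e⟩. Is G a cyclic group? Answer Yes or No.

|G| = 21. The element x has order 21 (its powers give 21 distinct elements), so ⟨x⟩ = G and G is cyclic.

Answer: Yes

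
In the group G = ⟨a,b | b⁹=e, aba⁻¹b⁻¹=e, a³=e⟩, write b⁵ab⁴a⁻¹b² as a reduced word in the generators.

Multiply left to right, reducing at each step:
  (b⁵) · a = ab⁵
  (ab⁵) · b⁴ = a
  a · a⁻¹ = e
  e · b² = b²

Answer: b²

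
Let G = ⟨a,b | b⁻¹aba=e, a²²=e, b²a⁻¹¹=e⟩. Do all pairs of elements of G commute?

a·b = ab but b·a = a¹⁰b⁻¹, so a·b ≠ b·a and G is not abelian.

Answer: No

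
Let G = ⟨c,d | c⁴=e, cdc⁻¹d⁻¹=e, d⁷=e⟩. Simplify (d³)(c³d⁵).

Compute (d³) · (c³d⁵) by multiplying left to right and reducing via the relations at each step:
  (d³) · c³ = c³d³
  (c³d³) · d⁵ = c³d

Answer: c³d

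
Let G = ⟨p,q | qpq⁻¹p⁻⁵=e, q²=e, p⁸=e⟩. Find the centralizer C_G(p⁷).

⟨p⁷⟩ ⊆ C_G(p⁷) since powers of p⁷ commute with p⁷; so |C_G(p⁷)| ≥ |⟨p⁷⟩| = 8.
By orbit–stabilizer, |C_G(p⁷)| = |G| / |conj. class of p⁷| = 16 / 2 = 8.
The 8 elements commuting with p⁷ are {e, p, p², p³, p⁴, p⁵, p⁶, p⁷}.

Answer: {e, p, p², p³, p⁴, p⁵, p⁶, p⁷}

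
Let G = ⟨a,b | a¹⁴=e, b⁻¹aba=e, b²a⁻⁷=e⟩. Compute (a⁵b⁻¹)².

Compute successive powers of (a⁵b⁻¹), reducing at each step:
  (a⁵b⁻¹)²: (a⁵b⁻¹) · a⁵ = b⁻¹;   (b⁻¹) · b⁻¹ = a⁷

Answer: a⁷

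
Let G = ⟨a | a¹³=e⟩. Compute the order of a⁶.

Compute successive powers until reaching e:
  (a⁶)¹ = a⁶, (a⁶)² = a¹², (a⁶)³ = a⁵, (a⁶)⁴ = a¹¹, (a⁶)⁵ = a⁴, (a⁶)⁶ = a¹⁰, (a⁶)⁷ = a³, (a⁶)⁸ = a⁹, (a⁶)⁹ = a², (a⁶)¹⁰ = a⁸, (a⁶)¹¹ = a, (a⁶)¹² = a⁷, (a⁶)¹³ = e.
The smallest positive k with (a⁶)ᵏ = e is 13.

Answer: 13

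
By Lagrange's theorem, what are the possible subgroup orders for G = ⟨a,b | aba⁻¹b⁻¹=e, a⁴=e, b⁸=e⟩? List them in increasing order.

|G| = 32 = 2⁵. By Lagrange's theorem the order of any subgroup divides 32; the divisors of 32 are 1, 2, 4, 8, 16, 32.

Answer: 1, 2, 4, 8, 16, 32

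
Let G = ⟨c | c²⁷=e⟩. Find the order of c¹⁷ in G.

Compute successive powers until reaching e:
  (c¹⁷)¹ = c¹⁷, (c¹⁷)² = c⁷, (c¹⁷)³ = c²⁴, (c¹⁷)⁴ = c¹⁴, (c¹⁷)⁵ = c⁴, (c¹⁷)⁶ = c²¹, (c¹⁷)⁷ = c¹¹, (c¹⁷)⁸ = c, (c¹⁷)⁹ = c¹⁸, (c¹⁷)¹⁰ = c⁸, (c¹⁷)¹¹ = c²⁵, (c¹⁷)¹² = c¹⁵, (c¹⁷)¹³ = c⁵, (c¹⁷)¹⁴ = c²², (c¹⁷)¹⁵ = c¹², (c¹⁷)¹⁶ = c², (c¹⁷)¹⁷ = c¹⁹, (c¹⁷)¹⁸ = c⁹, (c¹⁷)¹⁹ = c²⁶, (c¹⁷)²⁰ = c¹⁶, (c¹⁷)²¹ = c⁶, (c¹⁷)²² = c²³, (c¹⁷)²³ = c¹³, (c¹⁷)²⁴ = c³, (c¹⁷)²⁵ = c²⁰, (c¹⁷)²⁶ = c¹⁰, (c¹⁷)²⁷ = e.
The smallest positive k with (c¹⁷)ᵏ = e is 27.

Answer: 27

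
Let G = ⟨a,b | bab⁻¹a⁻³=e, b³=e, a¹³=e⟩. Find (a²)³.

Compute successive powers of (a²), reducing at each step:
  (a²)²: (a²) · a² = a⁴
  (a²)³: (a⁴) · a² = a⁶

Answer: a⁶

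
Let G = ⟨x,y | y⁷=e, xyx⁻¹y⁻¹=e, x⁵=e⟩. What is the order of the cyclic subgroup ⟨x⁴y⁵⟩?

|⟨x⁴y⁵⟩| equals the order of x⁴y⁵. Compute successive powers until reaching e:
  (x⁴y⁵)¹ = x⁴y⁵, (x⁴y⁵)² = x³y³, (x⁴y⁵)³ = x²y, (x⁴y⁵)⁴ = xy⁶, (x⁴y⁵)⁵ = y⁴, (x⁴y⁵)⁶ = x⁴y², (x⁴y⁵)⁷ = x³, (x⁴y⁵)⁸ = x²y⁵, (x⁴y⁵)⁹ = xy³, (x⁴y⁵)¹⁰ = y, (x⁴y⁵)¹¹ = x⁴y⁶, (x⁴y⁵)¹² = x³y⁴, (x⁴y⁵)¹³ = x²y², (x⁴y⁵)¹⁴ = x, (x⁴y⁵)¹⁵ = y⁵, (x⁴y⁵)¹⁶ = x⁴y³, (x⁴y⁵)¹⁷ = x³y, (x⁴y⁵)¹⁸ = x²y⁶, (x⁴y⁵)¹⁹ = xy⁴, (x⁴y⁵)²⁰ = y², (x⁴y⁵)²¹ = x⁴, (x⁴y⁵)²² = x³y⁵, (x⁴y⁵)²³ = x²y³, (x⁴y⁵)²⁴ = xy, (x⁴y⁵)²⁵ = y⁶, (x⁴y⁵)²⁶ = x⁴y⁴, (x⁴y⁵)²⁷ = x³y², (x⁴y⁵)²⁸ = x², (x⁴y⁵)²⁹ = xy⁵, (x⁴y⁵)³⁰ = y³, (x⁴y⁵)³¹ = x⁴y, (x⁴y⁵)³² = x³y⁶, (x⁴y⁵)³³ = x²y⁴, (x⁴y⁵)³⁴ = xy², (x⁴y⁵)³⁵ = e.
The smallest positive k with (x⁴y⁵)ᵏ = e is 35, so |⟨x⁴y⁵⟩| = 35.

Answer: 35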